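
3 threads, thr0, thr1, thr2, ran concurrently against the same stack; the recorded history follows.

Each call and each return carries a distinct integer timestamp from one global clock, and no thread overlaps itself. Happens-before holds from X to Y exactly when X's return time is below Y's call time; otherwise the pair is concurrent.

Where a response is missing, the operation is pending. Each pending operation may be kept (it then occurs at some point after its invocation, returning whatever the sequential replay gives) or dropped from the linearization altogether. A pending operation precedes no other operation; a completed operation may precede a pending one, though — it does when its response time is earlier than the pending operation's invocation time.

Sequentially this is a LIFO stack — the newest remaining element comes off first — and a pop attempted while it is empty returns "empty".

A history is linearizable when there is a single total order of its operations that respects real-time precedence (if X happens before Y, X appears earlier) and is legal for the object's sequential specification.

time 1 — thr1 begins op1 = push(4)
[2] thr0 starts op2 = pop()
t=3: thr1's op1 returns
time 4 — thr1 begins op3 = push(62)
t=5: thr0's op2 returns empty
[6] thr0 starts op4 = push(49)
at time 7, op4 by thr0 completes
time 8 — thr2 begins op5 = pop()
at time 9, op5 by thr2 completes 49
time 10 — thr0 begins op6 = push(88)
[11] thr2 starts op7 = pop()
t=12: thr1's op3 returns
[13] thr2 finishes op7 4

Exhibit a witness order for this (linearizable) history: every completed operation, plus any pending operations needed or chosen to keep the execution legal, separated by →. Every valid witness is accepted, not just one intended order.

op2 → op1 → op4 → op5 → op7 → op3

1. op2 pop() → empty, leaving stack <>
2. op1 push(4), leaving stack <4>
3. op4 push(49), leaving stack <4,49>
4. op5 pop() → 49, leaving stack <4>
5. op7 pop() → 4, leaving stack <>
6. op3 push(62), leaving stack <62>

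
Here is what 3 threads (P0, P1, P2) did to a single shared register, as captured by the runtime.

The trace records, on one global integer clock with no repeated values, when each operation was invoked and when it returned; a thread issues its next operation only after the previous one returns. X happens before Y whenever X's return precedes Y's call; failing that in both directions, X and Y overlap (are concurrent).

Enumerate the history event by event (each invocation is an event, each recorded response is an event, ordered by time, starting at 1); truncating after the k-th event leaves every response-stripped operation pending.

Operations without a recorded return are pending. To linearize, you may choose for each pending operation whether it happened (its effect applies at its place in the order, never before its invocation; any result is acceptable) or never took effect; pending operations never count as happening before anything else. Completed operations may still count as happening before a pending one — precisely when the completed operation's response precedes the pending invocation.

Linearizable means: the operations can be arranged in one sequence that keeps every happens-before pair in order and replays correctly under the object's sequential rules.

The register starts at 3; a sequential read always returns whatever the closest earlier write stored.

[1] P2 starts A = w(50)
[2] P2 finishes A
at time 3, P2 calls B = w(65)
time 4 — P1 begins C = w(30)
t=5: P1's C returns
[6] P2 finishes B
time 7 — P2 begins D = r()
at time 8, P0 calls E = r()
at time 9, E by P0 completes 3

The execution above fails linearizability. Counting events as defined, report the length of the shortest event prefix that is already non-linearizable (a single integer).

9

a valid linearization of events 1..8 exists, for instance A, B, C:
after step 1 (A w(50)): value 50
after step 2 (B w(65)): value 65
after step 3 (C w(30)): value 30
adding event 9 (E responds at 9) leaves no legal real-time order
no completion choice of the 1 pending operation (D) rescues it — every subset was tried
e.g. A, B, C, E (pending dropped): illegal at step 4, since E r() → 3 cannot apply there
e.g. A, C, B, E (pending dropped): illegal at step 4, since E r() → 3 cannot apply there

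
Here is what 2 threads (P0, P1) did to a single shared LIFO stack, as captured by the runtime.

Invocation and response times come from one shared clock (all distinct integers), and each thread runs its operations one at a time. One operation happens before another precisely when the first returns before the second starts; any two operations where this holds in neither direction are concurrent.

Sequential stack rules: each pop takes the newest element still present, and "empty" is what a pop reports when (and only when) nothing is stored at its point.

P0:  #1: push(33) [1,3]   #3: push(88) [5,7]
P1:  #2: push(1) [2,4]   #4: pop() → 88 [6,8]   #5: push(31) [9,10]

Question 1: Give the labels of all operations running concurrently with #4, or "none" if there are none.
concurrent with #4 ([6,8]): every op whose interval crosses 6..8
#1 [1,3]: before
#2 [2,4]: before
#3 [5,7]: concurrent
#5 [9,10]: after

#3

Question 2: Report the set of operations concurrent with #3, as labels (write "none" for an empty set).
#3 spans [5,7]: anything still running between times 5 and 7 counts as concurrent
#1 [1,3]: before
#2 [2,4]: before
#4 [6,8]: concurrent
#5 [9,10]: after

#4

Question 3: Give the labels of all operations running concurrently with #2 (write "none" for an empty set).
#2 spans [2,4]; an op avoiding the whole window 2..4 is ordered, any other is concurrent
#1 [1,3]: concurrent
#3 [5,7]: after
#4 [6,8]: after
#5 [9,10]: after

#1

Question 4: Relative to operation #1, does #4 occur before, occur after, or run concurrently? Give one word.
#4 spans [6,8], #1 spans [1,3]
resp(#1)=3 < inv(#4)=6

after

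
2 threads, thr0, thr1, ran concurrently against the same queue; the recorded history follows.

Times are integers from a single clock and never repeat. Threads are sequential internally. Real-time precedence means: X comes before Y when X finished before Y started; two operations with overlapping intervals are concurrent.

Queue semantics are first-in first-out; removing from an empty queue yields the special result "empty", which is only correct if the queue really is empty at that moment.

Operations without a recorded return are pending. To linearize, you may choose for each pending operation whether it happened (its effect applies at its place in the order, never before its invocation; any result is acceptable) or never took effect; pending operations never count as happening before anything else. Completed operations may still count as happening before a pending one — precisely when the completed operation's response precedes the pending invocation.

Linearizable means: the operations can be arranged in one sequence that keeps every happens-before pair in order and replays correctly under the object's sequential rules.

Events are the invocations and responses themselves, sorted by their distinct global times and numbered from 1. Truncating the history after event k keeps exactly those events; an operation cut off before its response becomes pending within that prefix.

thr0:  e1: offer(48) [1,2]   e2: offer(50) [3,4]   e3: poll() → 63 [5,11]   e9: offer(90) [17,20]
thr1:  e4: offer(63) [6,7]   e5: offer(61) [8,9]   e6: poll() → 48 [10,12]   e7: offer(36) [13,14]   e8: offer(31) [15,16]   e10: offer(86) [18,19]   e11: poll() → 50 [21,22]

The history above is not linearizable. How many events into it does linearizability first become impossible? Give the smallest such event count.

11

events 1..10 are linearizable, e.g. via e1, e2, e3, e4, e5:
step 1: e1 offer(48) — queue <48>
step 2: e2 offer(50) — queue <48,50>
step 3: e3 poll() (pending, included) — queue <50>
step 4: e4 offer(63) — queue <50,63>
step 5: e5 offer(61) — queue <50,63,61>
include event 11 — e3 responding at 11 — and every candidate order breaks
no escape via the 1 pending operation (e6): every completion choice fails
sample order e1, e2, e3, e4, e5 (pending dropped) stalls at step 3 — e3 poll() → 63 has no legal effect
sample order e1, e2, e4, e3, e5 (pending dropped) stalls at step 4 — e3 poll() → 63 has no legal effect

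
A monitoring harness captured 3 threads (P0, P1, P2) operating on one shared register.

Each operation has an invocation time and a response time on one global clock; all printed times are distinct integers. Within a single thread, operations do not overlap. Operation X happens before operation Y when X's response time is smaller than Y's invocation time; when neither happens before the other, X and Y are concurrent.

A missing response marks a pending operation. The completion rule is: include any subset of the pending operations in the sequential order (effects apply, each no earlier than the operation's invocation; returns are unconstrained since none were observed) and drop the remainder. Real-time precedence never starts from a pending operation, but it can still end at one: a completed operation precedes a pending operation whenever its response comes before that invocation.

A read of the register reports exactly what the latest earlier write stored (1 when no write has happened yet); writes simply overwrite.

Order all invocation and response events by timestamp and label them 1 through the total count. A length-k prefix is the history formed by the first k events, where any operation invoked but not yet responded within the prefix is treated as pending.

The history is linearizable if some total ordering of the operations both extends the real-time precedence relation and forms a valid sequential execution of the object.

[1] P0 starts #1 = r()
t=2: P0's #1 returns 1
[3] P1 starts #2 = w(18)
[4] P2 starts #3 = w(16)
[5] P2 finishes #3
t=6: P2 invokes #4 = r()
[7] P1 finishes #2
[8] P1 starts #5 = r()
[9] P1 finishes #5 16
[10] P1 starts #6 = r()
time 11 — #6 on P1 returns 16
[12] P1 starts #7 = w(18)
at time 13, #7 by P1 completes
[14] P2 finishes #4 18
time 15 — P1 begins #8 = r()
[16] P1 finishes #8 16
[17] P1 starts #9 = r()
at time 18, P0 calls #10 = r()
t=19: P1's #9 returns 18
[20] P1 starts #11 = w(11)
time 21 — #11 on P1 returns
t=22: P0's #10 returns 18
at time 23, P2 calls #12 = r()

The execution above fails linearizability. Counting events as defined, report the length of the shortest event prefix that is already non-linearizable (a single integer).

events 1..15 are still linearizable — one witness is #1, #2, #3, #5, #6, #7, #4:
1. #1 r() → 1, leaving value 1
2. #2 w(18), leaving value 18
3. #3 w(16), leaving value 16
4. #5 r() → 16, leaving value 16
5. #6 r() → 16, leaving value 16
6. #7 w(18), leaving value 18
7. #4 r() → 18, leaving value 18
adding event 16 (#8 responds at 16) leaves no legal real-time order
e.g. #1, #2, #3, #4, #5, #6, #7, #8: illegal at step 4, since #4 r() → 18 cannot apply there
e.g. #1, #2, #3, #5, #4, #6, #7, #8: illegal at step 5, since #4 r() → 18 cannot apply there

16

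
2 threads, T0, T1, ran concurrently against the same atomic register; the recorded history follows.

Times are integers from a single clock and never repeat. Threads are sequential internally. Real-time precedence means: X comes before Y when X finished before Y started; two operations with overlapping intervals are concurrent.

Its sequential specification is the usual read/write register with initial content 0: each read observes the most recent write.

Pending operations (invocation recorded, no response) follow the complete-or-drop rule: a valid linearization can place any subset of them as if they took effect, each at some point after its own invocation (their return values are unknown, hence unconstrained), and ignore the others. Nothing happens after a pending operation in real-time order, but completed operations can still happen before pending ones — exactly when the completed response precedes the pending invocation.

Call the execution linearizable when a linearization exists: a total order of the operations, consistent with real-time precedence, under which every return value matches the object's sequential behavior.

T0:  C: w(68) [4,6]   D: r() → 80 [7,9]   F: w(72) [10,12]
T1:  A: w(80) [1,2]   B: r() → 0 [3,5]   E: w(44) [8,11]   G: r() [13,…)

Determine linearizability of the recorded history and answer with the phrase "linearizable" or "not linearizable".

not linearizable

prefix check: 1..4 passes, 1..5 fails once B's time-5 response joins
exhaustive check: the 2 completed atomic register ops admit one real-time order; illegal
no completion choice of the 1 pending operation (C) rescues it — every subset was tried
one such order, A, B (pending dropped), breaks at step 2 where B r() → 0 is illegal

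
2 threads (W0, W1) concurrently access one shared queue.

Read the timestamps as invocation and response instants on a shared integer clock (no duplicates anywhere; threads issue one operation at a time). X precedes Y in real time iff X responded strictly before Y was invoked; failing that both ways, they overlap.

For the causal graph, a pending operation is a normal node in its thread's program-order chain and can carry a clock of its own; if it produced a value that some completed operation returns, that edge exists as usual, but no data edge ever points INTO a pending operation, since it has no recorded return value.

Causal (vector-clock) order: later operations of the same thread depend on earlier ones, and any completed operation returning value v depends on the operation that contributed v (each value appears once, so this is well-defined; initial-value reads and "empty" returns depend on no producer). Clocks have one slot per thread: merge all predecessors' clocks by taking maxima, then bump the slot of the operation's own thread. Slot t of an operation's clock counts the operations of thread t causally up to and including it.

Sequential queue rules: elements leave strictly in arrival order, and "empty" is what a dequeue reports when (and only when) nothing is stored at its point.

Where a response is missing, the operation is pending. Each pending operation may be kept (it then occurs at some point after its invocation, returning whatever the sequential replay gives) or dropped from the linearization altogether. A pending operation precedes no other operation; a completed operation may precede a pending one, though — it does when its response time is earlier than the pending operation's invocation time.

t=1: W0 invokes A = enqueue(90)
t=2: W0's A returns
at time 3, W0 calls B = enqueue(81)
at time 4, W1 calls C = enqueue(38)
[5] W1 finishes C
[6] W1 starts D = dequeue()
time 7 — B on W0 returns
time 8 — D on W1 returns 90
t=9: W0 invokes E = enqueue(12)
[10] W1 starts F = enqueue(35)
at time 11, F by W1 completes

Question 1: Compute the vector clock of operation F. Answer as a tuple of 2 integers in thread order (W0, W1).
Answer: (1, 3)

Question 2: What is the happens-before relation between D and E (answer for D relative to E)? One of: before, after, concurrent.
Answer: before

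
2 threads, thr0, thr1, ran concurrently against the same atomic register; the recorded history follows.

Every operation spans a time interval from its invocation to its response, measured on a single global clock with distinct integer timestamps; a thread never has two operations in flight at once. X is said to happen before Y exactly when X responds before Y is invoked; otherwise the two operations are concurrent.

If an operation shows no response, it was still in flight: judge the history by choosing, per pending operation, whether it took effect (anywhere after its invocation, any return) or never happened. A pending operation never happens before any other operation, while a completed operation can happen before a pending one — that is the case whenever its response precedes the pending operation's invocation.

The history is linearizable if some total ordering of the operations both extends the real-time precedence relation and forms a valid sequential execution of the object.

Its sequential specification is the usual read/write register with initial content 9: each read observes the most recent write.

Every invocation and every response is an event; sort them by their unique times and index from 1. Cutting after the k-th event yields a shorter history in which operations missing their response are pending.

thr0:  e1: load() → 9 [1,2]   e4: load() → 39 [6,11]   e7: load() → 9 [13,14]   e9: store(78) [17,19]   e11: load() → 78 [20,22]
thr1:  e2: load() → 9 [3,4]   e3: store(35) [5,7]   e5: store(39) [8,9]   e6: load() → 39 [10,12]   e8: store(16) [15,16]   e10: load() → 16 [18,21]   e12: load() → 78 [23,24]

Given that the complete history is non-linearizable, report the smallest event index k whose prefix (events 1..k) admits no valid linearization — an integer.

events 1..13 are linearizable; a witness order is e1, e2, e3, e5, e4, e6:
step 1: e1 load() → 9 — value 9
step 2: e2 load() → 9 — value 9
step 3: e3 store(35) — value 35
step 4: e5 store(39) — value 39
step 5: e4 load() → 39 — value 39
step 6: e6 load() → 39 — value 39
adding event 14 (e7 responds at 14) leaves no legal real-time order
take e1, e2, e3, e4, e5, e6, e7: step 4 already fails, because e4 load() → 39 cannot occur there
take e1, e2, e3, e5, e4, e6, e7: step 7 already fails, because e7 load() → 9 cannot occur there

14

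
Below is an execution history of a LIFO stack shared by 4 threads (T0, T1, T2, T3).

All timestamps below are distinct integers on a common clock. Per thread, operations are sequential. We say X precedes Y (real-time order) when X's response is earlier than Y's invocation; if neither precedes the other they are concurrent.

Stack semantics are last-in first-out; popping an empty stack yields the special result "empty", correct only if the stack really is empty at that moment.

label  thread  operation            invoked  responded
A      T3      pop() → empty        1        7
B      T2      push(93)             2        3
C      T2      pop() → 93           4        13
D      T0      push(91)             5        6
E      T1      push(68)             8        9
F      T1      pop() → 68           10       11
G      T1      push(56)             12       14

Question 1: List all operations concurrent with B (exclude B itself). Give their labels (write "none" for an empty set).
concurrent with B ([2,3]): every op whose interval crosses 2..3
A [1,7]: concurrent
C [4,13]: after
D [5,6]: after
E [8,9]: after
F [10,11]: after
G [12,14]: after

A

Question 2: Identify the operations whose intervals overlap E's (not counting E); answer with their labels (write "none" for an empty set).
overlap test against E [8,9]: concurrent iff the interval meets 8..9
A [1,7]: before
B [2,3]: before
C [4,13]: concurrent
D [5,6]: before
F [10,11]: after
G [12,14]: after

C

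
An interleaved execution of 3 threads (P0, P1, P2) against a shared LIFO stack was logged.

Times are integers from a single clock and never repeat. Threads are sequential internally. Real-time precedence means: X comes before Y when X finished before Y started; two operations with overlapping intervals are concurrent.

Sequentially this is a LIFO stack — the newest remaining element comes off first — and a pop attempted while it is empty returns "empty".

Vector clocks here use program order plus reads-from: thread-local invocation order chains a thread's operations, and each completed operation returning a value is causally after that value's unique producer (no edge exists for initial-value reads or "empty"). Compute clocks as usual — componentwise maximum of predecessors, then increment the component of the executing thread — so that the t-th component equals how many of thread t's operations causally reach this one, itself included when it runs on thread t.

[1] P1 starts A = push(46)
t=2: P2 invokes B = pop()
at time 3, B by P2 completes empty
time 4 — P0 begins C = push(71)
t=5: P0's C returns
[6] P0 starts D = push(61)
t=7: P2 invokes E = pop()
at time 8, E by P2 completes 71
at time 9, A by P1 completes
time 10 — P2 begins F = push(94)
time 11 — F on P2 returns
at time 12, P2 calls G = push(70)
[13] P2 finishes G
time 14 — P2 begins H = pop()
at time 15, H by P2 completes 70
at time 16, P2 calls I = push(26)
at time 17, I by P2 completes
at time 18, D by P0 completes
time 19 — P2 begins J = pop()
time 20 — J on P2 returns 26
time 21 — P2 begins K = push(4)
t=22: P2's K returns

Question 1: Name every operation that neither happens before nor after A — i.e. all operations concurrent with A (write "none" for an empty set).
Answer: B, C, D, E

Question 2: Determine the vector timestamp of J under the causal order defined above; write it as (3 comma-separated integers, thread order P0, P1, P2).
Answer: (1, 0, 7)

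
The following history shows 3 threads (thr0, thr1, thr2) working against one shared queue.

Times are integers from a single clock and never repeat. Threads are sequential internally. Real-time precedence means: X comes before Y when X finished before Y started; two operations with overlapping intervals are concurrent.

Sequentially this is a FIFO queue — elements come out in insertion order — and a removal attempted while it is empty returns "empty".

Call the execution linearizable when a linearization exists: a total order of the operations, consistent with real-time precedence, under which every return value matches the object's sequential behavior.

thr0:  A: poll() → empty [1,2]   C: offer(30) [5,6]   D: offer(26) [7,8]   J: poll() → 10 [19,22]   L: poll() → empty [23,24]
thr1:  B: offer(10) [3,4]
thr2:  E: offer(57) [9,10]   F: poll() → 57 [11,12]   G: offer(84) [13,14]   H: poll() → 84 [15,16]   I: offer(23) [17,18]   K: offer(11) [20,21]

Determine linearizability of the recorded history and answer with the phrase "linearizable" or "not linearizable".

events 1..11 are fine; event 12 — the response of F at time 12 — makes the prefix non-linearizable
the sole real-time-consistent order of 6 completed operations fails the queue replay
one such order, A, B, C, D, E, F, breaks at step 6 where F poll() → 57 is illegal

not linearizable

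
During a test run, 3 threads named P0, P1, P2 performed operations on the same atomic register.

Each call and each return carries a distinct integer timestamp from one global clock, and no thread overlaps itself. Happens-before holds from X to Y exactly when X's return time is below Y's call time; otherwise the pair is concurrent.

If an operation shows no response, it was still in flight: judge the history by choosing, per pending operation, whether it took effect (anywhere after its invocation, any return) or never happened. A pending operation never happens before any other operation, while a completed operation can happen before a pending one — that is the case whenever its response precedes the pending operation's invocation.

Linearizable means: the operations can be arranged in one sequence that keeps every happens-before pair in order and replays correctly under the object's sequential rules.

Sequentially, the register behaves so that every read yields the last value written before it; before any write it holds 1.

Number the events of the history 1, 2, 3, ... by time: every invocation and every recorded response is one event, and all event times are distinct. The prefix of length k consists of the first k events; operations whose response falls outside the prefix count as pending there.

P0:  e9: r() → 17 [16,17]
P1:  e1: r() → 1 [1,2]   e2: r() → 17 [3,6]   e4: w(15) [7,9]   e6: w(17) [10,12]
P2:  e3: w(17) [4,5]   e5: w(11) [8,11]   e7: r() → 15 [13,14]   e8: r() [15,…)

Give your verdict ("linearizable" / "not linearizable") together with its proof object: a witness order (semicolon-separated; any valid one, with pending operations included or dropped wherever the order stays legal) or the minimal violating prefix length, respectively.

the violation lands at event 14, e7's response at time 14: events 1..13 linearize, events 1..14 do not
6 orders of the 7 completed atomic register ops respect real time; none is legal
take e1, e2, e3, e4, e5, e6, e7: step 2 already fails, because e2 r() → 17 cannot occur there
take e1, e2, e3, e4, e6, e5, e7: step 2 already fails, because e2 r() → 17 cannot occur there

not linearizable — minimal violating prefix: 14 events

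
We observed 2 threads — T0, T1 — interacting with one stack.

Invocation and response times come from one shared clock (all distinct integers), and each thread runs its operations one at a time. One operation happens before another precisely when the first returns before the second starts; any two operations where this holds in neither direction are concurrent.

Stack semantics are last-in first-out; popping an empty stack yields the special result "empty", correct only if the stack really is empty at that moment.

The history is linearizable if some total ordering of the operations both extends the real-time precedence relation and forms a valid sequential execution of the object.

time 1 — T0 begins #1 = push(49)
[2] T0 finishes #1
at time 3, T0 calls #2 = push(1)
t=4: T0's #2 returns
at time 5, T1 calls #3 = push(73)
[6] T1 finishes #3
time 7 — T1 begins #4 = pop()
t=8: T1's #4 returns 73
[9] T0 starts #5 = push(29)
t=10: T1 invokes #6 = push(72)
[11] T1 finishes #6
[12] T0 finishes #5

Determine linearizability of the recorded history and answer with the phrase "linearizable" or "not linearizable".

linearizable

witness order: #1, #2, #3, #4, #5, #6
after step 1 (#1 push(49)): stack <49>
after step 2 (#2 push(1)): stack <49,1>
after step 3 (#3 push(73)): stack <49,1,73>
after step 4 (#4 pop() → 73): stack <49,1>
after step 5 (#5 push(29)): stack <49,1,29>
after step 6 (#6 push(72)): stack <49,1,29,72>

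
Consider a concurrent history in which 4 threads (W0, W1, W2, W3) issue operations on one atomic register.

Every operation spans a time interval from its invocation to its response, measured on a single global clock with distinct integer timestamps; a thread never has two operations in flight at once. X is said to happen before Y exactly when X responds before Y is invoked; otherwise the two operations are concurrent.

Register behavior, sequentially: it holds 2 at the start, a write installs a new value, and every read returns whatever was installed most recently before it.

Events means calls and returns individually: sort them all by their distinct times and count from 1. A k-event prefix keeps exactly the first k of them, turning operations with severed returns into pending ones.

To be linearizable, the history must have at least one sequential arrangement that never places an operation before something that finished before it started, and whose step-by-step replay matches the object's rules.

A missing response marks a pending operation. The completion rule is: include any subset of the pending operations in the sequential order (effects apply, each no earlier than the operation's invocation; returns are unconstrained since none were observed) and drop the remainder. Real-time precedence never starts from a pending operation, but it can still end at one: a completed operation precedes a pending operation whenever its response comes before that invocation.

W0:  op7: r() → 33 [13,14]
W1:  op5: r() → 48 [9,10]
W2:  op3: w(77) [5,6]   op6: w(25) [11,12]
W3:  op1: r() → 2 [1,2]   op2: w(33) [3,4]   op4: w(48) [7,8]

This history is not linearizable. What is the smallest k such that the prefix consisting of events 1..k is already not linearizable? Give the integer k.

one valid order for events 1..13 is op1, op2, op3, op4, op5, op6:
after step 1 (op1 r() → 2): value 2
after step 2 (op2 w(33)): value 33
after step 3 (op3 w(77)): value 77
after step 4 (op4 w(48)): value 48
after step 5 (op5 r() → 48): value 48
after step 6 (op6 w(25)): value 25
once event 14 joins (op7's response, time 14), exhaustive search finds no witness
take op1, op2, op3, op4, op5, op6, op7: step 7 already fails, because op7 r() → 33 cannot occur there

14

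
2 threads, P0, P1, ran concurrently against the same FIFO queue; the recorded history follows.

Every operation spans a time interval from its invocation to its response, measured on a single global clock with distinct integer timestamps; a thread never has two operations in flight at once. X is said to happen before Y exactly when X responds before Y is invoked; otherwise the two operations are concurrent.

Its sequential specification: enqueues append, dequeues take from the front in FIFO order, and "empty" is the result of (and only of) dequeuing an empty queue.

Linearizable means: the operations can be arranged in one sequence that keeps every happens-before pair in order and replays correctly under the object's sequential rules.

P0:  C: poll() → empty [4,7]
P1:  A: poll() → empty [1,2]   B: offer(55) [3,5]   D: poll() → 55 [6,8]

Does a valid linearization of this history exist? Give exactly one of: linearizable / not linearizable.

one valid linearization: A, B, D, C
1. A poll() → empty, leaving queue <>
2. B offer(55), leaving queue <55>
3. D poll() → 55, leaving queue <>
4. C poll() → empty, leaving queue <>

linearizable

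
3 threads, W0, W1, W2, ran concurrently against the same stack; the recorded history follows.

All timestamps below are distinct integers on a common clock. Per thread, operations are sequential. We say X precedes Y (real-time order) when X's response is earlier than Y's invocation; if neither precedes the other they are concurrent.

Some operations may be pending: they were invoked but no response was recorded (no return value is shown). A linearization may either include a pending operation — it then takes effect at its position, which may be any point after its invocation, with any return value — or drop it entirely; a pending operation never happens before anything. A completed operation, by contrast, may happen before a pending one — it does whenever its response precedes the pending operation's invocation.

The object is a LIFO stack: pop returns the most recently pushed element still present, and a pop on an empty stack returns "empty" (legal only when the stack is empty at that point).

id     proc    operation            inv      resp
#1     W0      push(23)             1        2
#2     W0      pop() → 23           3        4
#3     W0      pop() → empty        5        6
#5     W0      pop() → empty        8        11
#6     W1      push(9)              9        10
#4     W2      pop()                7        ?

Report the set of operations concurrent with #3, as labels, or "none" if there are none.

#3 spans [5,6]; an op avoiding the whole window 5..6 is ordered, any other is concurrent
#1 [1,2]: before
#2 [3,4]: before
#4 [7,…): after
#5 [8,11]: after
#6 [9,10]: after

none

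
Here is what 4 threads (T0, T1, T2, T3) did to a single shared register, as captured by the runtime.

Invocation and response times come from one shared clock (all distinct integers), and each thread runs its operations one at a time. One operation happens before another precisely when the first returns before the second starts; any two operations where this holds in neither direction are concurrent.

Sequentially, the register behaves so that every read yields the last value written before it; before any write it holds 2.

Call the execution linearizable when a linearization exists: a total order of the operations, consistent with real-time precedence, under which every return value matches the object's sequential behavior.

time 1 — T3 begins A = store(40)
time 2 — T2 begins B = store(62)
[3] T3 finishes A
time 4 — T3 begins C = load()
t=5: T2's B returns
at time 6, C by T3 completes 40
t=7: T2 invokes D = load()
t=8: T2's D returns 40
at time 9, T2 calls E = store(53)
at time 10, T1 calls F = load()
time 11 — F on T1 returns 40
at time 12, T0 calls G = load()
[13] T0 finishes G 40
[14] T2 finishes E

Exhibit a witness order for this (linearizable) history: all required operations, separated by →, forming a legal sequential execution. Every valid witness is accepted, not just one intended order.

B → A → C → D → F → G → E

after step 1 (B store(62)): value 62
after step 2 (A store(40)): value 40
after step 3 (C load() → 40): value 40
after step 4 (D load() → 40): value 40
after step 5 (F load() → 40): value 40
after step 6 (G load() → 40): value 40
after step 7 (E store(53)): value 53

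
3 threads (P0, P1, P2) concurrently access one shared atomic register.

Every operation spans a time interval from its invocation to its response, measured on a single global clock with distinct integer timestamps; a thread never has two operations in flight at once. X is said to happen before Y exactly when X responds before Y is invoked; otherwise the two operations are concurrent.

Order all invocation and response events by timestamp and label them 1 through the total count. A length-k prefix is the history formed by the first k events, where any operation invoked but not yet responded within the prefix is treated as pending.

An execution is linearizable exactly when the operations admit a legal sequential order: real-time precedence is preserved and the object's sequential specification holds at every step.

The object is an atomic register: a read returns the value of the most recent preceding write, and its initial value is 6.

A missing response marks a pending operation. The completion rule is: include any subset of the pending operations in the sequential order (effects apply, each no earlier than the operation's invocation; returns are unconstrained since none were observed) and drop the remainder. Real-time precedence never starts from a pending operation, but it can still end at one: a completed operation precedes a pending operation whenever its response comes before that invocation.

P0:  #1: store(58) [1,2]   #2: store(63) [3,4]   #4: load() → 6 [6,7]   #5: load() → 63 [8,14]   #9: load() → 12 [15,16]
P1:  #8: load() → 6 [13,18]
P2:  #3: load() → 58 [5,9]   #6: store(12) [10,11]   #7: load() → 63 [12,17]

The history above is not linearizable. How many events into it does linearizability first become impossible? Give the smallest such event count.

7

events 1..6 are still linearizable — one witness is #1, #2:
after step 1 (#1 store(58)): value 58
after step 2 (#2 store(63)): value 63
include event 7 — #4 responding at 7 — and every candidate order breaks
no escape via the 1 pending operation (#3): every completion choice fails
for example #1, #2, #4 (pending dropped) fails at step 3: #4 load() → 6 is not legal there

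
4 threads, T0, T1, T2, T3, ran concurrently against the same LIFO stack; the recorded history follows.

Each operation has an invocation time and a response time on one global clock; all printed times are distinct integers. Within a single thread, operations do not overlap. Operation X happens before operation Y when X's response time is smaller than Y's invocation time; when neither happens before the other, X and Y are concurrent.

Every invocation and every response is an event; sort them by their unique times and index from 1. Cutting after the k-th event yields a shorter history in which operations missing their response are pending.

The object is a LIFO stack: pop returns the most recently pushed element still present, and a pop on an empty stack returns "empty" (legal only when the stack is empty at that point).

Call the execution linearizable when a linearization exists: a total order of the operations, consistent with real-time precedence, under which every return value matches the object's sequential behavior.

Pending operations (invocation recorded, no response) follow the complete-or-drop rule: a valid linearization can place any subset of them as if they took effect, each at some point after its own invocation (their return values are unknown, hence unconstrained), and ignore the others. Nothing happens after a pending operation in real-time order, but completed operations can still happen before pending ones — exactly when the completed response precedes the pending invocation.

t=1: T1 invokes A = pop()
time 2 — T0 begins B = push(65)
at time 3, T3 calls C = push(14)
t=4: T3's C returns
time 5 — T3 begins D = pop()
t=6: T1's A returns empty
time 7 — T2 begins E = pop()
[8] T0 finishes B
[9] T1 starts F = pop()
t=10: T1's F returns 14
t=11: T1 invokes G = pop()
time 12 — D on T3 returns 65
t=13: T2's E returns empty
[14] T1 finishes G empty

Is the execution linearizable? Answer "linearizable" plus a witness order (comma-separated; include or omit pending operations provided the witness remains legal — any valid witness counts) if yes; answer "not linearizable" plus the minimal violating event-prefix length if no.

1. A pop() → empty, leaving stack <>
2. B push(65), leaving stack <65>
3. C push(14), leaving stack <65,14>
4. F pop() → 14, leaving stack <65>
5. D pop() → 65, leaving stack <>
6. E pop() → empty, leaving stack <>
7. G pop() → empty, leaving stack <>

linearizable — witness: A, B, C, F, D, E, G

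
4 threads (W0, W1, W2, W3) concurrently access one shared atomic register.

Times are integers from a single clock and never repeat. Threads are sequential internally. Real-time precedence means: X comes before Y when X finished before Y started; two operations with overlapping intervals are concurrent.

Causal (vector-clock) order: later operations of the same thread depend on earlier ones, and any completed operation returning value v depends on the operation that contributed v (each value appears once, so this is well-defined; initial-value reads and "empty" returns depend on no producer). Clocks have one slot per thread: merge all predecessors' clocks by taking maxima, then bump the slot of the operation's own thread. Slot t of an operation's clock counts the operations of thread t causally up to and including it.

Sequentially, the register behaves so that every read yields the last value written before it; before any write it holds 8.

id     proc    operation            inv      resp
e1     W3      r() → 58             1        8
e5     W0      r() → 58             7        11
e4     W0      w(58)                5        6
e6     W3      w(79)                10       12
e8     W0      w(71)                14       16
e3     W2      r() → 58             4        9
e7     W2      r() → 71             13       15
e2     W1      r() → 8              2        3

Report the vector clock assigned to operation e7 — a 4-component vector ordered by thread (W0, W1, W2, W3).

VC(e2, invoked at 2): no causal predecessors; +1 on W1 → (0, 1, 0, 0)
VC(e4, invoked at 5): no causal predecessors; +1 on W0 → (1, 0, 0, 0)
VC(e1, invoked at 1): max of VC(e4)=(1, 0, 0, 0), then +1 on thread W3 → (1, 0, 0, 1)
VC(e3, invoked at 4): max of VC(e4)=(1, 0, 0, 0), then +1 on thread W2 → (1, 0, 1, 0)
VC(e5, invoked at 7): max of VC(e4)=(1, 0, 0, 0), then +1 on thread W0 → (2, 0, 0, 0)
VC(e6, invoked at 10): max of VC(e1)=(1, 0, 0, 1), then +1 on thread W3 → (1, 0, 0, 2)
VC(e8, invoked at 14): max of VC(e5)=(2, 0, 0, 0), then +1 on thread W0 → (3, 0, 0, 0)
VC(e7, invoked at 13): max of VC(e3)=(1, 0, 1, 0), VC(e8)=(3, 0, 0, 0), then +1 on thread W2 → (3, 0, 2, 0)
target: VC(e7) = (3, 0, 2, 0)

(3, 0, 2, 0)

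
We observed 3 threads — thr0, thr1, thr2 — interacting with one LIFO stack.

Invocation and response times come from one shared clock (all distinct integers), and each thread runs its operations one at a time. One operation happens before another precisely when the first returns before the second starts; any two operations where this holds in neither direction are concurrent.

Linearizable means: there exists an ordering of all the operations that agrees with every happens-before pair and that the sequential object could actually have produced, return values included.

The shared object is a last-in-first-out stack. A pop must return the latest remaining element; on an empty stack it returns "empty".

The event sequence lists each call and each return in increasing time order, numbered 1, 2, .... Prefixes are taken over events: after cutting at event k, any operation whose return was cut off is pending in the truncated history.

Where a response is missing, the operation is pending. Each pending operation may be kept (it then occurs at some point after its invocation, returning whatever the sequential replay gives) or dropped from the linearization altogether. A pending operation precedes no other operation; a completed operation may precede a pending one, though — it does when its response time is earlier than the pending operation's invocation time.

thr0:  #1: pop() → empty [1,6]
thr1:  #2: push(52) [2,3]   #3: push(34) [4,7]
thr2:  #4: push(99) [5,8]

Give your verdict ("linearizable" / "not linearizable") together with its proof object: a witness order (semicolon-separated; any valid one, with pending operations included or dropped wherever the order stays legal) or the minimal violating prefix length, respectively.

linearizable — witness: #1; #2; #3; #4

after step 1 (#1 pop() → empty): stack <>
after step 2 (#2 push(52)): stack <52>
after step 3 (#3 push(34)): stack <52,34>
after step 4 (#4 push(99)): stack <52,34,99>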